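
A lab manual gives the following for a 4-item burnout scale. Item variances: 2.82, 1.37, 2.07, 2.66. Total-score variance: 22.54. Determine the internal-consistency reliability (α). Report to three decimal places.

α = 0.806

Σσ²ᵢ = 2.82 + 1.37 + 2.07 + 2.66 = 8.92
α = (k/(k−1))·(1 − Σσ²ᵢ/σ²_T) = (4/3)·(1 − 8.92/22.54) = 0.806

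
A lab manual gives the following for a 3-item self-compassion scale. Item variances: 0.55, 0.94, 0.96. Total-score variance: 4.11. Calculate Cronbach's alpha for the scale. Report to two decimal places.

Σσᵢ² = 0.55 + 0.94 + 0.96 = 2.45
α = (k/(k−1))·(1 − Σσᵢ²/σ²_total) = (3/2)·(1 − 2.45/4.11) = 0.61

α = 0.61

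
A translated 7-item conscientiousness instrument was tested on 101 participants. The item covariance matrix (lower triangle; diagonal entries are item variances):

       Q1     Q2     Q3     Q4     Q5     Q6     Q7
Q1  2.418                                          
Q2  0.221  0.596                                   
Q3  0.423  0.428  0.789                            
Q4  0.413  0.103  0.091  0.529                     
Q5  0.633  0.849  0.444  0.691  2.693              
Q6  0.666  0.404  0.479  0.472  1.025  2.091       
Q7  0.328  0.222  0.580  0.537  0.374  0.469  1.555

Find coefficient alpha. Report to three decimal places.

α = 0.757

ΣVar(i) = 2.418 + 0.596 + 0.789 + 0.529 + 2.693 + 2.091 + 1.555 = 10.671
Sum of off-diagonal covariances = 9.852
total variance = 10.671 + 2 × 9.852 = 30.375
α = (k/(k−1))·(1 − ΣVar(i)/total variance) = (7/6)·(1 − 10.671/30.375) = 0.757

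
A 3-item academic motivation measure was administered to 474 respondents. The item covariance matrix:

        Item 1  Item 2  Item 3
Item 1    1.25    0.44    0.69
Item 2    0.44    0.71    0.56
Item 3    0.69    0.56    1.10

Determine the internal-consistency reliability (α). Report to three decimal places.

ΣVar(i) = 1.25 + 0.71 + 1.10 = 3.06
Σ_{i<j} σ_ij = 1.69
total variance = 3.06 + 2 × 1.69 = 6.44
α = (k/(k−1))·(1 − ΣVar(i)/total variance) = (3/2)·(1 − 3.06/6.44) = 0.787

α = 0.787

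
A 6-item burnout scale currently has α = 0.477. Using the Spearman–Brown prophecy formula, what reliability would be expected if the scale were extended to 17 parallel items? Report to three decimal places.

predicted reliability = 0.721

Length factor m = 17/6 = 2.8333
α' = m·α / (1 + (m−1)·α)
   = 17/6 × 0.477 / (1 + (17/6 − 1) × 0.477)
   = 1.3515 / 1.8745 = 0.721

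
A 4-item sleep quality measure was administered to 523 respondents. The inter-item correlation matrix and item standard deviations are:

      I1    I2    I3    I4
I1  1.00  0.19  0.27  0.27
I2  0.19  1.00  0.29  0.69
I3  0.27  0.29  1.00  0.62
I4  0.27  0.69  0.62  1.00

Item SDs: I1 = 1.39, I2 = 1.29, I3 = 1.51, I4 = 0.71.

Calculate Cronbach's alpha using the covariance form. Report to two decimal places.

Cronbach's alpha = 0.65

Σσ²ᵢ = 1.39² + 1.29² + 1.51² + 0.71² = 6.3804
Covariances σ_ij = r_ij · s_i · s_j:
  σ(I1,I2) = 0.19 × 1.39 × 1.29 = 0.3407
  σ(I1,I3) = 0.27 × 1.39 × 1.51 = 0.5667
  σ(I1,I4) = 0.27 × 1.39 × 0.71 = 0.2665
  σ(I2,I3) = 0.29 × 1.29 × 1.51 = 0.5649
  σ(I2,I4) = 0.69 × 1.29 × 0.71 = 0.6320
  σ(I3,I4) = 0.62 × 1.51 × 0.71 = 0.6647
σ²_T = Σσ²ᵢ + 2·Σσ_ij = 6.3804 + 2 × 3.0355 = 12.4514
α = (4/3)·(1 − 6.3804/12.4514) = 0.65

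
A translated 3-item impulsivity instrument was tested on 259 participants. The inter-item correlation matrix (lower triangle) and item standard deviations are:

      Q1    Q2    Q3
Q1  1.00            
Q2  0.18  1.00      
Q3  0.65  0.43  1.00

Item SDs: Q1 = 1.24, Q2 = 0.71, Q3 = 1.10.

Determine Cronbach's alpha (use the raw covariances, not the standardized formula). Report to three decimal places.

Σσ²ᵢ = 1.24² + 0.71² + 1.10² = 3.2517
Covariances σ_ij = r_ij · s_i · s_j:
  σ(Q1,Q2) = 0.18 × 1.24 × 0.71 = 0.1585
  σ(Q1,Q3) = 0.65 × 1.24 × 1.10 = 0.8866
  σ(Q2,Q3) = 0.43 × 0.71 × 1.10 = 0.3358
σ²_T = Σσ²ᵢ + 2·Σσ_ij = 3.2517 + 2 × 1.3809 = 6.0135
α = (3/2)·(1 − 3.2517/6.0135) = 0.689

α = 0.689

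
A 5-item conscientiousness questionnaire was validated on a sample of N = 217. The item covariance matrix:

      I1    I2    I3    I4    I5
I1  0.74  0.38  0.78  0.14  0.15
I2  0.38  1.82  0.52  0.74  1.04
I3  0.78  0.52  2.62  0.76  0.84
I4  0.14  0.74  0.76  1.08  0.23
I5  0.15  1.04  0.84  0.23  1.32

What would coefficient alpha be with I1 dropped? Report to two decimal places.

Remaining items: I2, I3, I4, I5 (k = 4).
Σσᵢ² = 1.82 + 2.62 + 1.08 + 1.32 = 6.84
σ²_total = 6.84 + 2 × 4.13 = 15.10
α (item deleted) = (4/3)·(1 − 6.84/15.10) = 0.73

coefficient alpha = 0.73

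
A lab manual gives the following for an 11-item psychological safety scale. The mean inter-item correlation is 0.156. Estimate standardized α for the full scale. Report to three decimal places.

standardized α = 0.670

Standardized α = k·r̄ / (1 + (k−1)·r̄) = 11 × 0.156 / (1 + 10 × 0.156)
  = 1.7160 / 2.5600 = 0.670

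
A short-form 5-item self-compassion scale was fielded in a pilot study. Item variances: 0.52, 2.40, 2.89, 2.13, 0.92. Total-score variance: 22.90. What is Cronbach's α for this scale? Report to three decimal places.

sum of item variances = 0.52 + 2.40 + 2.89 + 2.13 + 0.92 = 8.86
α = (k/(k−1))·(1 − sum of item variances/σ²_T) = (5/4)·(1 − 8.86/22.90) = 0.766

α = 0.766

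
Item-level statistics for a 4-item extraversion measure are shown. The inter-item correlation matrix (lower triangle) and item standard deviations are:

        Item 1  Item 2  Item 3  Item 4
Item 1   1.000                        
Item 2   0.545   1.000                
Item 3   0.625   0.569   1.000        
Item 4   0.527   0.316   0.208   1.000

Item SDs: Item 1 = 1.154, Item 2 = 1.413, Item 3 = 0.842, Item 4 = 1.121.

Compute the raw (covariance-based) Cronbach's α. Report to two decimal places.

Σσ²ᵢ = 1.154² + 1.413² + 0.842² + 1.121² = 5.2939
Covariances σ_ij = r_ij · s_i · s_j:
  σ(Item 1,Item 2) = 0.545 × 1.154 × 1.413 = 0.8887
  σ(Item 1,Item 3) = 0.625 × 1.154 × 0.842 = 0.6073
  σ(Item 1,Item 4) = 0.527 × 1.154 × 1.121 = 0.6817
  σ(Item 2,Item 3) = 0.569 × 1.413 × 0.842 = 0.6770
  σ(Item 2,Item 4) = 0.316 × 1.413 × 1.121 = 0.5005
  σ(Item 3,Item 4) = 0.208 × 0.842 × 1.121 = 0.1963
σ²_T = Σσ²ᵢ + 2·Σσ_ij = 5.2939 + 2 × 3.5515 = 12.3969
α = (4/3)·(1 − 5.2939/12.3969) = 0.76

α = 0.76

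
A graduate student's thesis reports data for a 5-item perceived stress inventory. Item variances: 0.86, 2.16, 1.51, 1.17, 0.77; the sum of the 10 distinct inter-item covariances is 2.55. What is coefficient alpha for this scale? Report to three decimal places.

Σσ²ᵢ = 0.86 + 2.16 + 1.51 + 1.17 + 0.77 = 6.47
Sum of distinct covariances = 2.55
total variance = Σσ²ᵢ + 2·Σcov = 6.47 + 2 × 2.55 = 11.57
α = (5/4)·(1 − 6.47/11.57) = 0.551

α = 0.551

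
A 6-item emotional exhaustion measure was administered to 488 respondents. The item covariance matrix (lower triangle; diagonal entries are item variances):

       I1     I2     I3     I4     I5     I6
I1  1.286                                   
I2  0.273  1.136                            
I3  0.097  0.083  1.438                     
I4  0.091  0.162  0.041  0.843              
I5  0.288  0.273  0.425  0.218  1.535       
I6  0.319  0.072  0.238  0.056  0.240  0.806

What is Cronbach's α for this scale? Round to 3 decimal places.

Σσ²ᵢ = 1.286 + 1.136 + 1.438 + 0.843 + 1.535 + 0.806 = 7.044
Sum of the distinct covariances = 2.876
total variance = 7.044 + 2 × 2.876 = 12.796
α = (k/(k−1))·(1 − Σσ²ᵢ/total variance) = (6/5)·(1 − 7.044/12.796) = 0.539

α = 0.539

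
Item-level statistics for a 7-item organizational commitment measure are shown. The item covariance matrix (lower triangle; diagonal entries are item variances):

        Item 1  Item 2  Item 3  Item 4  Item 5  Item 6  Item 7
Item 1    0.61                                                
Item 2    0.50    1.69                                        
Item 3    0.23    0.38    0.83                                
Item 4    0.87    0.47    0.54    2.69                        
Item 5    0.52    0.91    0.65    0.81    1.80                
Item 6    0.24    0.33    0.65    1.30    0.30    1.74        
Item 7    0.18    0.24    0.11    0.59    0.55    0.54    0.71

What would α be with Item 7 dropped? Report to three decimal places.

α = 0.780

Remaining items: Item 1, Item 2, Item 3, Item 4, Item 5, Item 6 (k = 6).
sum of item variances = 0.61 + 1.69 + 0.83 + 2.69 + 1.80 + 1.74 = 9.36
total variance = 9.36 + 2 × 8.70 = 26.76
α (item deleted) = (6/5)·(1 − 9.36/26.76) = 0.780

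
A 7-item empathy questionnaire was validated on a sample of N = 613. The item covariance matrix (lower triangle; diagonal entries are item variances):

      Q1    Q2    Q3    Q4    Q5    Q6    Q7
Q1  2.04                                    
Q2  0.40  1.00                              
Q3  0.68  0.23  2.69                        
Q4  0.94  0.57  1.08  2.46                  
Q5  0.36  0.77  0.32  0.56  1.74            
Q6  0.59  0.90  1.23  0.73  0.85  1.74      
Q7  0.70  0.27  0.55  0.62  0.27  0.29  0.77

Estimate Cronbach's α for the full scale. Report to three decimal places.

sum of item variances = 2.04 + 1.00 + 2.69 + 2.46 + 1.74 + 1.74 + 0.77 = 12.44
Σ_{i<j} σ_ij = 12.91
σ²_T = 12.44 + 2 × 12.91 = 38.26
α = (k/(k−1))·(1 − sum of item variances/σ²_T) = (7/6)·(1 − 12.44/38.26) = 0.787

α = 0.787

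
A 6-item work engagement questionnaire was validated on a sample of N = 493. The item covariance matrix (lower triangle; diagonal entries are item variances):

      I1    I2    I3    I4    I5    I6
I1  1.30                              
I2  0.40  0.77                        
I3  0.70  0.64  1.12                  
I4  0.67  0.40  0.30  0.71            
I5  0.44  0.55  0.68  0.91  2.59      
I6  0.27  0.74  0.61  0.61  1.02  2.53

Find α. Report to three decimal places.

α = 0.798

Σσ²ᵢ = 1.30 + 0.77 + 1.12 + 0.71 + 2.59 + 2.53 = 9.02
Sum of the distinct covariances = 8.94
total variance = 9.02 + 2 × 8.94 = 26.90
α = (k/(k−1))·(1 − Σσ²ᵢ/total variance) = (6/5)·(1 − 9.02/26.90) = 0.798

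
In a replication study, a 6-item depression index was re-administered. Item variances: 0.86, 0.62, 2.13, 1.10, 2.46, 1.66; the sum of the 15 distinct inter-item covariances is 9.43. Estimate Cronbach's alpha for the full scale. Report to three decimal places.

Σσ²ᵢ = 0.86 + 0.62 + 2.13 + 1.10 + 2.46 + 1.66 = 8.83
Sum of distinct covariances = 9.43
σ²_total = Σσ²ᵢ + 2·Σcov = 8.83 + 2 × 9.43 = 27.69
α = (6/5)·(1 − 8.83/27.69) = 0.817

Cronbach's alpha = 0.817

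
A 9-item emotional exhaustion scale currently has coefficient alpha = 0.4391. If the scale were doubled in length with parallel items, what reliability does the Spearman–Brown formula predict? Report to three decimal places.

Length factor m = 2
α' = m·α / (1 + (m−1)·α)
   = 2 × 0.4391 / (1 + (2 − 1) × 0.4391)
   = 0.8782 / 1.4391 = 0.610

predicted reliability = 0.610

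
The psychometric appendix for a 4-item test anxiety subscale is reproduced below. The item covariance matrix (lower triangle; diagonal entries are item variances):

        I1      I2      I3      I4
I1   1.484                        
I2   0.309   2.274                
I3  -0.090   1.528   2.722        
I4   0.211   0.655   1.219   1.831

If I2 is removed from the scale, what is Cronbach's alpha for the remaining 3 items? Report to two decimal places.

Cronbach's alpha = 0.46

Remaining items: I1, I3, I4 (k = 3).
ΣVar(i) = 1.484 + 2.722 + 1.831 = 6.037
σ²_T = 6.037 + 2 × 1.340 = 8.717
α (item deleted) = (3/2)·(1 − 6.037/8.717) = 0.46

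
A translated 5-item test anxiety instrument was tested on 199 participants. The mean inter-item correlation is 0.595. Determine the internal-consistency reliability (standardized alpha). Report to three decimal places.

Standardized α = k·r̄ / (1 + (k−1)·r̄) = 5 × 0.595 / (1 + 4 × 0.595)
  = 2.9750 / 3.3800 = 0.880

α = 0.880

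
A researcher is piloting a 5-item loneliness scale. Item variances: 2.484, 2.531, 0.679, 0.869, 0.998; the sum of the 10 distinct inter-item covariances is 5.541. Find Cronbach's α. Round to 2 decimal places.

Cronbach's α = 0.74

sum of item variances = 2.484 + 2.531 + 0.679 + 0.869 + 0.998 = 7.561
Sum of distinct covariances = 5.541
σ²_T = sum of item variances + 2·Σcov = 7.561 + 2 × 5.541 = 18.643
α = (5/4)·(1 − 7.561/18.643) = 0.74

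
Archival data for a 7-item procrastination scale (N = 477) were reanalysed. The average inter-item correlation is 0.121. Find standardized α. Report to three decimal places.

Standardized α = k·r̄ / (1 + (k−1)·r̄) = 7 × 0.121 / (1 + 6 × 0.121)
  = 0.8470 / 1.7260 = 0.491

α = 0.491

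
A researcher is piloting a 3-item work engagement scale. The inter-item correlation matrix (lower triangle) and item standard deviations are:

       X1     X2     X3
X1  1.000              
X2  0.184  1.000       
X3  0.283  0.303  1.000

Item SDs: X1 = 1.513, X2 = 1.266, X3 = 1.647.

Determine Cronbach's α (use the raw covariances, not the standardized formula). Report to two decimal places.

Cronbach's α = 0.51

Σσ²ᵢ = 1.513² + 1.266² + 1.647² = 6.6045
Covariances σ_ij = r_ij · s_i · s_j:
  σ(X1,X2) = 0.184 × 1.513 × 1.266 = 0.3524
  σ(X1,X3) = 0.283 × 1.513 × 1.647 = 0.7052
  σ(X2,X3) = 0.303 × 1.266 × 1.647 = 0.6318
σ²_T = Σσ²ᵢ + 2·Σσ_ij = 6.6045 + 2 × 1.6894 = 9.9833
α = (3/2)·(1 − 6.6045/9.9833) = 0.51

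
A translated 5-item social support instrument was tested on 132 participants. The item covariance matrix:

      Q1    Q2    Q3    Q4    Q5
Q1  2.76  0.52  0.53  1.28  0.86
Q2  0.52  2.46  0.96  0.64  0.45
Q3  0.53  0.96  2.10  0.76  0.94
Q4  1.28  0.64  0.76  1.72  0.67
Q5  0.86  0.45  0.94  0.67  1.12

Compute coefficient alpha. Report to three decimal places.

Σσᵢ² = 2.76 + 2.46 + 2.10 + 1.72 + 1.12 = 10.16
Sum of the distinct covariances = 7.61
total variance = 10.16 + 2 × 7.61 = 25.38
α = (k/(k−1))·(1 − Σσᵢ²/total variance) = (5/4)·(1 − 10.16/25.38) = 0.750

α = 0.750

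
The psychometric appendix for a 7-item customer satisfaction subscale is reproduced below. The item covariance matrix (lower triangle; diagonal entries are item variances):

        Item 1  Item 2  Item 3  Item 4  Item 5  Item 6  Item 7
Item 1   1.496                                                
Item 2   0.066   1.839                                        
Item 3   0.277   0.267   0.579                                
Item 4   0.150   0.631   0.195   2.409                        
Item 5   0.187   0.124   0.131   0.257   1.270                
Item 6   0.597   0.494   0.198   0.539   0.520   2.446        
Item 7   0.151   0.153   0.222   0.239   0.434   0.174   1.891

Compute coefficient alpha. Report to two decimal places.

Σσ²ᵢ = 1.496 + 1.839 + 0.579 + 2.409 + 1.270 + 2.446 + 1.891 = 11.930
Sum of off-diagonal covariances = 6.006
Var(T) = 11.930 + 2 × 6.006 = 23.942
α = (k/(k−1))·(1 − Σσ²ᵢ/Var(T)) = (7/6)·(1 − 11.930/23.942) = 0.59

α = 0.59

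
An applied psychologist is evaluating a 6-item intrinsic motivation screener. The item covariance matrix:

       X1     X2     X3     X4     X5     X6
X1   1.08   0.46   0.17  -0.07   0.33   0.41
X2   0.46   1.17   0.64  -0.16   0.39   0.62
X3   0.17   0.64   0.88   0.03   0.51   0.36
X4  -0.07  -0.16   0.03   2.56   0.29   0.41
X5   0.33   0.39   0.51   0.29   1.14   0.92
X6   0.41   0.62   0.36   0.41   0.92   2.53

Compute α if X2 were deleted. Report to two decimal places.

α = 0.56

Remaining items: X1, X3, X4, X5, X6 (k = 5).
Σσᵢ² = 1.08 + 0.88 + 2.56 + 1.14 + 2.53 = 8.19
σ²_T = 8.19 + 2 × 3.36 = 14.91
α (item deleted) = (5/4)·(1 − 8.19/14.91) = 0.56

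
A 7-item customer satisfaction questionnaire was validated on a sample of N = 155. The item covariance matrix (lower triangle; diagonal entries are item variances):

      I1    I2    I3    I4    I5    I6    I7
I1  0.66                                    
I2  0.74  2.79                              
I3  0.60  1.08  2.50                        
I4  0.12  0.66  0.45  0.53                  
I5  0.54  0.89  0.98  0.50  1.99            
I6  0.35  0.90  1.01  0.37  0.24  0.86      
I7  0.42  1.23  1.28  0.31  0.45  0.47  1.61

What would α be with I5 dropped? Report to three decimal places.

α = 0.829

Remaining items: I1, I2, I3, I4, I6, I7 (k = 6).
ΣVar(i) = 0.66 + 2.79 + 2.50 + 0.53 + 0.86 + 1.61 = 8.95
σ²_T = 8.95 + 2 × 9.99 = 28.93
α (item deleted) = (6/5)·(1 − 8.95/28.93) = 0.829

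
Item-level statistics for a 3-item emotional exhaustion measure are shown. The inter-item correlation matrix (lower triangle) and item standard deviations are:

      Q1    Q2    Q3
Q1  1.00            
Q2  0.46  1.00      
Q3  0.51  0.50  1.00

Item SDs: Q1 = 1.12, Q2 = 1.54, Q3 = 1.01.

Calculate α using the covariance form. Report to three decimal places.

α = 0.721

Σσ²ᵢ = 1.12² + 1.54² + 1.01² = 4.6461
Covariances σ_ij = r_ij · s_i · s_j:
  σ(Q1,Q2) = 0.46 × 1.12 × 1.54 = 0.7934
  σ(Q1,Q3) = 0.51 × 1.12 × 1.01 = 0.5769
  σ(Q2,Q3) = 0.50 × 1.54 × 1.01 = 0.7777
σ²_T = Σσ²ᵢ + 2·Σσ_ij = 4.6461 + 2 × 2.1480 = 8.9421
α = (3/2)·(1 − 4.6461/8.9421) = 0.721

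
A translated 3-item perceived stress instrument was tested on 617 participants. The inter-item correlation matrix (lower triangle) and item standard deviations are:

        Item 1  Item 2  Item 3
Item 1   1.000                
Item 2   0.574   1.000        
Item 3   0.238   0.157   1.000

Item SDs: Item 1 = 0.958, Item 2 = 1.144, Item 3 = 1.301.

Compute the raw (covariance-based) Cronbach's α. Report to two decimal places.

Cronbach's α = 0.56

Σσ²ᵢ = 0.958² + 1.144² + 1.301² = 3.9191
Covariances σ_ij = r_ij · s_i · s_j:
  σ(Item 1,Item 2) = 0.574 × 0.958 × 1.144 = 0.6291
  σ(Item 1,Item 3) = 0.238 × 0.958 × 1.301 = 0.2966
  σ(Item 2,Item 3) = 0.157 × 1.144 × 1.301 = 0.2337
σ²_T = Σσ²ᵢ + 2·Σσ_ij = 3.9191 + 2 × 1.1594 = 6.2379
α = (3/2)·(1 − 3.9191/6.2379) = 0.56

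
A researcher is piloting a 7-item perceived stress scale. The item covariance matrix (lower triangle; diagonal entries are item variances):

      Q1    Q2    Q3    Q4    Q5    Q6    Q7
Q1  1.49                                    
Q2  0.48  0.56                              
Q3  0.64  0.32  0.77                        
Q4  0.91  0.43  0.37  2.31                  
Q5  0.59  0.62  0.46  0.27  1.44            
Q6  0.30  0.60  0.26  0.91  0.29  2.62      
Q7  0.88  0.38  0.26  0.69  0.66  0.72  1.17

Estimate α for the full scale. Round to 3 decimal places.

α = 0.794

Σσᵢ² = 1.49 + 0.56 + 0.77 + 2.31 + 1.44 + 2.62 + 1.17 = 10.36
Σ_{i<j} σ_ij = 11.04
σ²_T = 10.36 + 2 × 11.04 = 32.44
α = (k/(k−1))·(1 − Σσᵢ²/σ²_T) = (7/6)·(1 − 10.36/32.44) = 0.794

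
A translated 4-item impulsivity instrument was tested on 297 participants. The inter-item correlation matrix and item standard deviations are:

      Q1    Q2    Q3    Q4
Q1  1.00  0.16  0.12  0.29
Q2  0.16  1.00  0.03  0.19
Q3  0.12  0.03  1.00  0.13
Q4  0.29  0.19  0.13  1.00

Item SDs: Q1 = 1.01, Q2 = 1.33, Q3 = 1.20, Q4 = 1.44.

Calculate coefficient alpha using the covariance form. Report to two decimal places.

Σσ²ᵢ = 1.01² + 1.33² + 1.20² + 1.44² = 6.3026
Covariances σ_ij = r_ij · s_i · s_j:
  σ(Q1,Q2) = 0.16 × 1.01 × 1.33 = 0.2149
  σ(Q1,Q3) = 0.12 × 1.01 × 1.20 = 0.1454
  σ(Q1,Q4) = 0.29 × 1.01 × 1.44 = 0.4218
  σ(Q2,Q3) = 0.03 × 1.33 × 1.20 = 0.0479
  σ(Q2,Q4) = 0.19 × 1.33 × 1.44 = 0.3639
  σ(Q3,Q4) = 0.13 × 1.20 × 1.44 = 0.2246
σ²_T = Σσ²ᵢ + 2·Σσ_ij = 6.3026 + 2 × 1.4185 = 9.1396
α = (4/3)·(1 − 6.3026/9.1396) = 0.41

coefficient alpha = 0.41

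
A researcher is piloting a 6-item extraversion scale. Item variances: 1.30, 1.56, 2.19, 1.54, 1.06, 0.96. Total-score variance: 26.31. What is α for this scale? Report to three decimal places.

α = 0.807

ΣVar(i) = 1.30 + 1.56 + 2.19 + 1.54 + 1.06 + 0.96 = 8.61
α = (k/(k−1))·(1 − ΣVar(i)/σ²_total) = (6/5)·(1 − 8.61/26.31) = 0.807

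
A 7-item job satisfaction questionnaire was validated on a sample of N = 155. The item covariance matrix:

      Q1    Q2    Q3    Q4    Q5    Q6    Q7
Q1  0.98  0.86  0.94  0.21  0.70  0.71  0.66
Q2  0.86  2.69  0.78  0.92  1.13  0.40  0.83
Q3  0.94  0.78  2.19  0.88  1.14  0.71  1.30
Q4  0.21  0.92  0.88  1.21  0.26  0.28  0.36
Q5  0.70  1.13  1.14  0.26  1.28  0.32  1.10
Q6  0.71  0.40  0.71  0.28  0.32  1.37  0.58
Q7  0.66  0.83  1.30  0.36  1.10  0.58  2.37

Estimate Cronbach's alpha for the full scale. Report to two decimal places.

Σσᵢ² = 0.98 + 2.69 + 2.19 + 1.21 + 1.28 + 1.37 + 2.37 = 12.09
Σ_{i<j} σ_ij = 15.07
Var(T) = 12.09 + 2 × 15.07 = 42.23
α = (k/(k−1))·(1 − Σσᵢ²/Var(T)) = (7/6)·(1 − 12.09/42.23) = 0.83

α = 0.83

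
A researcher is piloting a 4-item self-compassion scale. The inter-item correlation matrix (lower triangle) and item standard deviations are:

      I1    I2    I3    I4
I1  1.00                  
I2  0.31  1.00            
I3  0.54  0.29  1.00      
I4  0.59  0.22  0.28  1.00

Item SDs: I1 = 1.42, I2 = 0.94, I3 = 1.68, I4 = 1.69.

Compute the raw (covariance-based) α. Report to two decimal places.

α = 0.70

Σσ²ᵢ = 1.42² + 0.94² + 1.68² + 1.69² = 8.5785
Covariances σ_ij = r_ij · s_i · s_j:
  σ(I1,I2) = 0.31 × 1.42 × 0.94 = 0.4138
  σ(I1,I3) = 0.54 × 1.42 × 1.68 = 1.2882
  σ(I1,I4) = 0.59 × 1.42 × 1.69 = 1.4159
  σ(I2,I3) = 0.29 × 0.94 × 1.68 = 0.4580
  σ(I2,I4) = 0.22 × 0.94 × 1.69 = 0.3495
  σ(I3,I4) = 0.28 × 1.68 × 1.69 = 0.7950
σ²_T = Σσ²ᵢ + 2·Σσ_ij = 8.5785 + 2 × 4.7204 = 18.0193
α = (4/3)·(1 − 8.5785/18.0193) = 0.70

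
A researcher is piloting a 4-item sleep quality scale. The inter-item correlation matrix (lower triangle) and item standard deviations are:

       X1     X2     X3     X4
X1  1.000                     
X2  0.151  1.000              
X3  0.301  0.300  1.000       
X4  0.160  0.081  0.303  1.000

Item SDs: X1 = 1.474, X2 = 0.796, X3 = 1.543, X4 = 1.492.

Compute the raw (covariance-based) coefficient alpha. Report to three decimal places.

Σσ²ᵢ = 1.474² + 0.796² + 1.543² + 1.492² = 7.4132
Covariances σ_ij = r_ij · s_i · s_j:
  σ(X1,X2) = 0.151 × 1.474 × 0.796 = 0.1772
  σ(X1,X3) = 0.301 × 1.474 × 1.543 = 0.6846
  σ(X1,X4) = 0.160 × 1.474 × 1.492 = 0.3519
  σ(X2,X3) = 0.300 × 0.796 × 1.543 = 0.3685
  σ(X2,X4) = 0.081 × 0.796 × 1.492 = 0.0962
  σ(X3,X4) = 0.303 × 1.543 × 1.492 = 0.6976
σ²_T = Σσ²ᵢ + 2·Σσ_ij = 7.4132 + 2 × 2.3760 = 12.1652
α = (4/3)·(1 − 7.4132/12.1652) = 0.521

α = 0.521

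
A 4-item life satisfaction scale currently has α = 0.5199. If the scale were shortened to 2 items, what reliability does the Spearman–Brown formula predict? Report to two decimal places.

Length factor m = 2/4 = 0.5000
α' = m·α / (1 − (1−m)·α)
   = 2/4 × 0.5199 / (1 − (1 − 2/4) × 0.5199)
   = 0.2600 / 0.7400 = 0.35

predicted reliability = 0.35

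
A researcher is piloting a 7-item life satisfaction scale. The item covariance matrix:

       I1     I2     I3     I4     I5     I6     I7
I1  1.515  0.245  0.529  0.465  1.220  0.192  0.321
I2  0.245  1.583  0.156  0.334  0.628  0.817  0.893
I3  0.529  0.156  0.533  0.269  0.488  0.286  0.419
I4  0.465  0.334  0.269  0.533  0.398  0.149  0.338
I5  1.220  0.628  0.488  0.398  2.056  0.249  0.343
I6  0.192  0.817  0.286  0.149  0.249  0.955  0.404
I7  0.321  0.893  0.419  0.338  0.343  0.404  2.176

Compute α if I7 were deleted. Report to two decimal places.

α = 0.77

Remaining items: I1, I2, I3, I4, I5, I6 (k = 6).
ΣVar(i) = 1.515 + 1.583 + 0.533 + 0.533 + 2.056 + 0.955 = 7.175
total variance = 7.175 + 2 × 6.425 = 20.025
α (item deleted) = (6/5)·(1 − 7.175/20.025) = 0.77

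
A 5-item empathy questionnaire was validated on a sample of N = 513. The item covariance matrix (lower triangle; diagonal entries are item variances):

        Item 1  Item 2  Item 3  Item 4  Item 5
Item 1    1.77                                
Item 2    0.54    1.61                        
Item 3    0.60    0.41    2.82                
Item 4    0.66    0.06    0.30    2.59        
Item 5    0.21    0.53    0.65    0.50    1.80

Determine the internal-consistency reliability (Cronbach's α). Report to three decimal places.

ΣVar(i) = 1.77 + 1.61 + 2.82 + 2.59 + 1.80 = 10.59
Sum of off-diagonal covariances = 4.46
σ²_T = 10.59 + 2 × 4.46 = 19.51
α = (k/(k−1))·(1 − ΣVar(i)/σ²_T) = (5/4)·(1 − 10.59/19.51) = 0.572

Cronbach's α = 0.572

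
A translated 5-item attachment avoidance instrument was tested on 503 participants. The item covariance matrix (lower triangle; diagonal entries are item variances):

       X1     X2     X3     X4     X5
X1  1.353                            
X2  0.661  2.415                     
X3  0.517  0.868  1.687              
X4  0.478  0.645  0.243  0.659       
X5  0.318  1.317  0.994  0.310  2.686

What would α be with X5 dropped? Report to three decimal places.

α = 0.703

Remaining items: X1, X2, X3, X4 (k = 4).
ΣVar(i) = 1.353 + 2.415 + 1.687 + 0.659 = 6.114
σ²_T = 6.114 + 2 × 3.412 = 12.938
α (item deleted) = (4/3)·(1 − 6.114/12.938) = 0.703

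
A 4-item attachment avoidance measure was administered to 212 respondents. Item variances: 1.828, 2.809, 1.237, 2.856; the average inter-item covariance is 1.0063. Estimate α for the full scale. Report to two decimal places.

α = 0.77

Σσᵢ² = 1.828 + 2.809 + 1.237 + 2.856 = 8.730
Sum of the 6 distinct covariances = 6 × 1.0063 = 6.0378
σ²_total = Σσᵢ² + 2·Σcov = 8.730 + 2 × 6.0378 = 20.8056
α = (4/3)·(1 − 8.730/20.8056) = 0.77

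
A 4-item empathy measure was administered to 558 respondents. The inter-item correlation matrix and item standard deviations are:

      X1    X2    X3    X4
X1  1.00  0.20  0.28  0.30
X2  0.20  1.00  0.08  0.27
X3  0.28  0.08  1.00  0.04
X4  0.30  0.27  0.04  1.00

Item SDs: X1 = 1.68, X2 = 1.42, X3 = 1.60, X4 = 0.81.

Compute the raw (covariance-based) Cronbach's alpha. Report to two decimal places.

Σσ²ᵢ = 1.68² + 1.42² + 1.60² + 0.81² = 8.0549
Covariances σ_ij = r_ij · s_i · s_j:
  σ(X1,X2) = 0.20 × 1.68 × 1.42 = 0.4771
  σ(X1,X3) = 0.28 × 1.68 × 1.60 = 0.7526
  σ(X1,X4) = 0.30 × 1.68 × 0.81 = 0.4082
  σ(X2,X3) = 0.08 × 1.42 × 1.60 = 0.1818
  σ(X2,X4) = 0.27 × 1.42 × 0.81 = 0.3106
  σ(X3,X4) = 0.04 × 1.60 × 0.81 = 0.0518
σ²_T = Σσ²ᵢ + 2·Σσ_ij = 8.0549 + 2 × 2.1821 = 12.4191
α = (4/3)·(1 − 8.0549/12.4191) = 0.47

α = 0.47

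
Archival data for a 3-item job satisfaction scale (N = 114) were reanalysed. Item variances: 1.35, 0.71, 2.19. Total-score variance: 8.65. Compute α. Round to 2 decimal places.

ΣVar(i) = 1.35 + 0.71 + 2.19 = 4.25
α = (k/(k−1))·(1 − ΣVar(i)/σ²_total) = (3/2)·(1 − 4.25/8.65) = 0.76

α = 0.76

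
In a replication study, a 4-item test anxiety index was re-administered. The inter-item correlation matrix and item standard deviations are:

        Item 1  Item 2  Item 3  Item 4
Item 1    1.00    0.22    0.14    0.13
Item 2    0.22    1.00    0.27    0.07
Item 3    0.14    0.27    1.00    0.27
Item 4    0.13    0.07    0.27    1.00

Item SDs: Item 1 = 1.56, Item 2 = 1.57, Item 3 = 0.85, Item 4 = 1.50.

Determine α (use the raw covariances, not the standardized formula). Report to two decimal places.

Σσ²ᵢ = 1.56² + 1.57² + 0.85² + 1.50² = 7.8710
Covariances σ_ij = r_ij · s_i · s_j:
  σ(Item 1,Item 2) = 0.22 × 1.56 × 1.57 = 0.5388
  σ(Item 1,Item 3) = 0.14 × 1.56 × 0.85 = 0.1856
  σ(Item 1,Item 4) = 0.13 × 1.56 × 1.50 = 0.3042
  σ(Item 2,Item 3) = 0.27 × 1.57 × 0.85 = 0.3603
  σ(Item 2,Item 4) = 0.07 × 1.57 × 1.50 = 0.1649
  σ(Item 3,Item 4) = 0.27 × 0.85 × 1.50 = 0.3443
σ²_T = Σσ²ᵢ + 2·Σσ_ij = 7.8710 + 2 × 1.8981 = 11.6672
α = (4/3)·(1 − 7.8710/11.6672) = 0.43

α = 0.43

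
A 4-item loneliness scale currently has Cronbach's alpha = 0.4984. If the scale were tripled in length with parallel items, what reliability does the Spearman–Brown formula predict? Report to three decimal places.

predicted reliability = 0.749

Length factor m = 3
α' = m·α / (1 + (m−1)·α)
   = 3 × 0.4984 / (1 + (3 − 1) × 0.4984)
   = 1.4952 / 1.9968 = 0.749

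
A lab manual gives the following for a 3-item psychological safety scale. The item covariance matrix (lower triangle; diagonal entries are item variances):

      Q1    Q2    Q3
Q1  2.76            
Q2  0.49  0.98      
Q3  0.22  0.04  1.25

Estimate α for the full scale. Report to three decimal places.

sum of item variances = 2.76 + 0.98 + 1.25 = 4.99
Sum of off-diagonal covariances = 0.75
σ²_T = 4.99 + 2 × 0.75 = 6.49
α = (k/(k−1))·(1 − sum of item variances/σ²_T) = (3/2)·(1 − 4.99/6.49) = 0.347

α = 0.347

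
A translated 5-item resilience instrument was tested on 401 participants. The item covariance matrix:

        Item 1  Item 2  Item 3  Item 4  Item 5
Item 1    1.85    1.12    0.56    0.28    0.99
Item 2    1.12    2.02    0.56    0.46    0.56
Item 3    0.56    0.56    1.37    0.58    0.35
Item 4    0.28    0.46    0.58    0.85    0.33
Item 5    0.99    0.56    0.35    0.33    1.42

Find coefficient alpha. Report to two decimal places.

coefficient alpha = 0.76

sum of item variances = 1.85 + 2.02 + 1.37 + 0.85 + 1.42 = 7.51
Σ_{i<j} σ_ij = 5.79
Var(T) = 7.51 + 2 × 5.79 = 19.09
α = (k/(k−1))·(1 − sum of item variances/Var(T)) = (5/4)·(1 − 7.51/19.09) = 0.76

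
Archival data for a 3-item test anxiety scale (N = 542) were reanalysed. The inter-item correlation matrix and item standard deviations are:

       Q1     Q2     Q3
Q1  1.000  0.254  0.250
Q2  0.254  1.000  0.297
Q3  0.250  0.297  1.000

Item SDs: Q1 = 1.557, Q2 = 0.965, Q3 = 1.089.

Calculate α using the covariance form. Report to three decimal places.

Σσ²ᵢ = 1.557² + 0.965² + 1.089² = 4.5414
Covariances σ_ij = r_ij · s_i · s_j:
  σ(Q1,Q2) = 0.254 × 1.557 × 0.965 = 0.3816
  σ(Q1,Q3) = 0.250 × 1.557 × 1.089 = 0.4239
  σ(Q2,Q3) = 0.297 × 0.965 × 1.089 = 0.3121
σ²_T = Σσ²ᵢ + 2·Σσ_ij = 4.5414 + 2 × 1.1176 = 6.7766
α = (3/2)·(1 − 4.5414/6.7766) = 0.495

α = 0.495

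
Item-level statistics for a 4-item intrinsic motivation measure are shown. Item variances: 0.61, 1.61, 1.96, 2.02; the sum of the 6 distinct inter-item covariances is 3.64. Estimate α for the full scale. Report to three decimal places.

Σσ²ᵢ = 0.61 + 1.61 + 1.96 + 2.02 = 6.20
Sum of distinct covariances = 3.64
σ²_total = Σσ²ᵢ + 2·Σcov = 6.20 + 2 × 3.64 = 13.48
α = (4/3)·(1 − 6.20/13.48) = 0.720

α = 0.720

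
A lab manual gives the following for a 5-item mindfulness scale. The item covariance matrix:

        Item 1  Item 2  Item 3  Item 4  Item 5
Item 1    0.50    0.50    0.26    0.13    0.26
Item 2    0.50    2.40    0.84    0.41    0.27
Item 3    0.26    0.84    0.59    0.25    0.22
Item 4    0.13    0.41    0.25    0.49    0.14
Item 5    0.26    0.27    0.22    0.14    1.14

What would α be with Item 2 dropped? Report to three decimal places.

α = 0.641

Remaining items: Item 1, Item 3, Item 4, Item 5 (k = 4).
sum of item variances = 0.50 + 0.59 + 0.49 + 1.14 = 2.72
σ²_total = 2.72 + 2 × 1.26 = 5.24
α (item deleted) = (4/3)·(1 − 2.72/5.24) = 0.641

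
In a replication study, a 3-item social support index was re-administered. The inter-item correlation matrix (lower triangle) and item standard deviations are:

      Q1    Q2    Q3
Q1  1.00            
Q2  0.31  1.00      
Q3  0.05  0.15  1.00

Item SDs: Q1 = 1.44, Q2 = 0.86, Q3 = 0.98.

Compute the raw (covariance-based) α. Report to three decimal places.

Σσ²ᵢ = 1.44² + 0.86² + 0.98² = 3.7736
Covariances σ_ij = r_ij · s_i · s_j:
  σ(Q1,Q2) = 0.31 × 1.44 × 0.86 = 0.3839
  σ(Q1,Q3) = 0.05 × 1.44 × 0.98 = 0.0706
  σ(Q2,Q3) = 0.15 × 0.86 × 0.98 = 0.1264
σ²_T = Σσ²ᵢ + 2·Σσ_ij = 3.7736 + 2 × 0.5809 = 4.9354
α = (3/2)·(1 − 3.7736/4.9354) = 0.353

α = 0.353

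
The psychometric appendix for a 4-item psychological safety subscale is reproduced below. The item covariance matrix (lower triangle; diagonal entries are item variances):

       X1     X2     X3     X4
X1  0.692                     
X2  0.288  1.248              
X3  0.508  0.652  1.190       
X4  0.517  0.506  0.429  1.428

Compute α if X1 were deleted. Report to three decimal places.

α = 0.676

Remaining items: X2, X3, X4 (k = 3).
Σσ²ᵢ = 1.248 + 1.190 + 1.428 = 3.866
total variance = 3.866 + 2 × 1.587 = 7.040
α (item deleted) = (3/2)·(1 − 3.866/7.040) = 0.676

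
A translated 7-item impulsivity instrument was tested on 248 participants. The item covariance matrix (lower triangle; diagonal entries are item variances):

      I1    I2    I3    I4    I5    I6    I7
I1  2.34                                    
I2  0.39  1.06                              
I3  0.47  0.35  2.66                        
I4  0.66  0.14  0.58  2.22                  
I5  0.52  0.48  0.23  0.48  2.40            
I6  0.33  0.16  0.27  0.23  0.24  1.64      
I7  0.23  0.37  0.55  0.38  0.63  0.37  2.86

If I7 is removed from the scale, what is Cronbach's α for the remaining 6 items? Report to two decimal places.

Cronbach's α = 0.57

Remaining items: I1, I2, I3, I4, I5, I6 (k = 6).
ΣVar(i) = 2.34 + 1.06 + 2.66 + 2.22 + 2.40 + 1.64 = 12.32
Var(T) = 12.32 + 2 × 5.53 = 23.38
α (item deleted) = (6/5)·(1 − 12.32/23.38) = 0.57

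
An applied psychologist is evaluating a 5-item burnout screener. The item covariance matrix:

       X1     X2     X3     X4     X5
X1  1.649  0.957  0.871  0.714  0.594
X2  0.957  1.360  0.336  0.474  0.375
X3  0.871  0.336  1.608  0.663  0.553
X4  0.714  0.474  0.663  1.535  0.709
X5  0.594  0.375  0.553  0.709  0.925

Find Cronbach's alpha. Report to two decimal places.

Cronbach's alpha = 0.80

Σσᵢ² = 1.649 + 1.360 + 1.608 + 1.535 + 0.925 = 7.077
Σ_{i<j} σ_ij = 6.246
σ²_total = 7.077 + 2 × 6.246 = 19.569
α = (k/(k−1))·(1 − Σσᵢ²/σ²_total) = (5/4)·(1 − 7.077/19.569) = 0.80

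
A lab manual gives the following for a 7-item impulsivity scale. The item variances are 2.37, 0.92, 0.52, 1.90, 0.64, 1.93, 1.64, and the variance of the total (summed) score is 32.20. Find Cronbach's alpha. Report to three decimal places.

Cronbach's alpha = 0.807

Σσᵢ² = 2.37 + 0.92 + 0.52 + 1.90 + 0.64 + 1.93 + 1.64 = 9.92
α = (k/(k−1))·(1 − Σσᵢ²/σ²_total) = (7/6)·(1 − 9.92/32.20) = 0.807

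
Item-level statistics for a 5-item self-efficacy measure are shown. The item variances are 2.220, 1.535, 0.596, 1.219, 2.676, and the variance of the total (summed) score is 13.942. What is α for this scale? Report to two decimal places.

Σσ²ᵢ = 2.220 + 1.535 + 0.596 + 1.219 + 2.676 = 8.246
α = (k/(k−1))·(1 − Σσ²ᵢ/total variance) = (5/4)·(1 − 8.246/13.942) = 0.51

α = 0.51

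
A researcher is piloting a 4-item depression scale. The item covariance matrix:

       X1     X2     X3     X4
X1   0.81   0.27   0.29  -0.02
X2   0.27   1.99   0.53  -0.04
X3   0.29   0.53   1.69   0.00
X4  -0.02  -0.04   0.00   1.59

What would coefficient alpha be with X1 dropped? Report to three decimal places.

coefficient alpha = 0.235

Remaining items: X2, X3, X4 (k = 3).
Σσᵢ² = 1.99 + 1.69 + 1.59 = 5.27
Var(T) = 5.27 + 2 × 0.49 = 6.25
α (item deleted) = (3/2)·(1 − 5.27/6.25) = 0.235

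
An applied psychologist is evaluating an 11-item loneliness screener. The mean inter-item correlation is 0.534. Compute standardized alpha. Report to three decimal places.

Standardized α = k·r̄ / (1 + (k−1)·r̄) = 11 × 0.534 / (1 + 10 × 0.534)
  = 5.8740 / 6.3400 = 0.926

standardized alpha = 0.926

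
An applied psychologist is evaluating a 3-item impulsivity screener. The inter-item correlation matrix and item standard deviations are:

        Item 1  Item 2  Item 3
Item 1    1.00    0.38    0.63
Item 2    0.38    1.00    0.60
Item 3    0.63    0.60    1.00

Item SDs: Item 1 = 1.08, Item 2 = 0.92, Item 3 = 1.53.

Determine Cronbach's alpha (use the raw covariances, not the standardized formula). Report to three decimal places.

Σσ²ᵢ = 1.08² + 0.92² + 1.53² = 4.3537
Covariances σ_ij = r_ij · s_i · s_j:
  σ(Item 1,Item 2) = 0.38 × 1.08 × 0.92 = 0.3776
  σ(Item 1,Item 3) = 0.63 × 1.08 × 1.53 = 1.0410
  σ(Item 2,Item 3) = 0.60 × 0.92 × 1.53 = 0.8446
σ²_T = Σσ²ᵢ + 2·Σσ_ij = 4.3537 + 2 × 2.2632 = 8.8801
α = (3/2)·(1 − 4.3537/8.8801) = 0.765

α = 0.765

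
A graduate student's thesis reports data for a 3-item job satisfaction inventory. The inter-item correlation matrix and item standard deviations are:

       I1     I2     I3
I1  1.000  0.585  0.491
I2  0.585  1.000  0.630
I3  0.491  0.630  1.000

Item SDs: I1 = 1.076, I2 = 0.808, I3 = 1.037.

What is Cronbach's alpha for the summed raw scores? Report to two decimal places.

Σσ²ᵢ = 1.076² + 0.808² + 1.037² = 2.8860
Covariances σ_ij = r_ij · s_i · s_j:
  σ(I1,I2) = 0.585 × 1.076 × 0.808 = 0.5086
  σ(I1,I3) = 0.491 × 1.076 × 1.037 = 0.5479
  σ(I2,I3) = 0.630 × 0.808 × 1.037 = 0.5279
σ²_T = Σσ²ᵢ + 2·Σσ_ij = 2.8860 + 2 × 1.5844 = 6.0548
α = (3/2)·(1 − 2.8860/6.0548) = 0.79

α = 0.79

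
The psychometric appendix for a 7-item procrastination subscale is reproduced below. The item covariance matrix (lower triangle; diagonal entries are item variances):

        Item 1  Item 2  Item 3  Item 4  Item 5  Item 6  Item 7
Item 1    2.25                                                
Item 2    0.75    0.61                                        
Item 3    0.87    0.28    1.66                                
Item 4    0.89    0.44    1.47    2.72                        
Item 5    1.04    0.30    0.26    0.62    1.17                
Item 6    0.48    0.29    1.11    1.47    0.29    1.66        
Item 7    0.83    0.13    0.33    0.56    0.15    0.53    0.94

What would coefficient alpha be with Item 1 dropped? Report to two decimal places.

Remaining items: Item 2, Item 3, Item 4, Item 5, Item 6, Item 7 (k = 6).
Σσ²ᵢ = 0.61 + 1.66 + 2.72 + 1.17 + 1.66 + 0.94 = 8.76
Var(T) = 8.76 + 2 × 8.23 = 25.22
α (item deleted) = (6/5)·(1 − 8.76/25.22) = 0.78

α = 0.78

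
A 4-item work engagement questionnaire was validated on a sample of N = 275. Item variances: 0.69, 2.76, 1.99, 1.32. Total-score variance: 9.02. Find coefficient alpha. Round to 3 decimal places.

Σσ²ᵢ = 0.69 + 2.76 + 1.99 + 1.32 = 6.76
α = (k/(k−1))·(1 − Σσ²ᵢ/σ²_total) = (4/3)·(1 − 6.76/9.02) = 0.334

α = 0.334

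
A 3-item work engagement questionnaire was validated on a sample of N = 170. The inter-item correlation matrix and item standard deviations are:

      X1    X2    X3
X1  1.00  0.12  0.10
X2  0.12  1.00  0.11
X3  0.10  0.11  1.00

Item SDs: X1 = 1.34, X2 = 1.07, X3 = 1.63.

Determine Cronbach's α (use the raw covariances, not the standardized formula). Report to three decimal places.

Σσ²ᵢ = 1.34² + 1.07² + 1.63² = 5.5974
Covariances σ_ij = r_ij · s_i · s_j:
  σ(X1,X2) = 0.12 × 1.34 × 1.07 = 0.1721
  σ(X1,X3) = 0.10 × 1.34 × 1.63 = 0.2184
  σ(X2,X3) = 0.11 × 1.07 × 1.63 = 0.1919
σ²_T = Σσ²ᵢ + 2·Σσ_ij = 5.5974 + 2 × 0.5824 = 6.7622
α = (3/2)·(1 − 5.5974/6.7622) = 0.258

Cronbach's α = 0.258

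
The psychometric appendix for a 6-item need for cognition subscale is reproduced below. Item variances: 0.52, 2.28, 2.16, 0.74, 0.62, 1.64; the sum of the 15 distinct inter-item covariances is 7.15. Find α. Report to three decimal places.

sum of item variances = 0.52 + 2.28 + 2.16 + 0.74 + 0.62 + 1.64 = 7.96
Sum of distinct covariances = 7.15
Var(T) = sum of item variances + 2·Σcov = 7.96 + 2 × 7.15 = 22.26
α = (6/5)·(1 − 7.96/22.26) = 0.771

α = 0.771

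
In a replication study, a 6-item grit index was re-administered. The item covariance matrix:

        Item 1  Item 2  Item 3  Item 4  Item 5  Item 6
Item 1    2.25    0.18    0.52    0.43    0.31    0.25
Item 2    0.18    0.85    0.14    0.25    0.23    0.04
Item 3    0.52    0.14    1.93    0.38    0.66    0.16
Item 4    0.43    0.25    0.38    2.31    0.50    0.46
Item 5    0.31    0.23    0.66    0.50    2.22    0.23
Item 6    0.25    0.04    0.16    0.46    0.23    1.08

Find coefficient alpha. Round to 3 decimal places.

Σσᵢ² = 2.25 + 0.85 + 1.93 + 2.31 + 2.22 + 1.08 = 10.64
Sum of the distinct covariances = 4.74
σ²_total = 10.64 + 2 × 4.74 = 20.12
α = (k/(k−1))·(1 − Σσᵢ²/σ²_total) = (6/5)·(1 − 10.64/20.12) = 0.565

coefficient alpha = 0.565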